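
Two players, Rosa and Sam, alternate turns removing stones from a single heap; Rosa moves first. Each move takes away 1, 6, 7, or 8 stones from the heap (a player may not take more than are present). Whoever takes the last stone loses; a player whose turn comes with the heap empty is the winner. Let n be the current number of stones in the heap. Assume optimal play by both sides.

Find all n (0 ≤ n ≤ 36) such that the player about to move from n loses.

1, 3, 5, 14, 16, 18, 27, 29, 31

Compute win/loss labels from the base case upward. A position with no move is W. Any other position is W if it can reach an L in one move, else L.
n=0: no move; the opponent has just taken the last stone and therefore loses → W
n=1: L (sole option 0(W) is W)
n=2: W (go to 1, an L position)
n=3: L (sole option 2(W) is W)
n=4: W (go to 3, an L position)
n=5: L (sole option 4(W) is W)
n=6: W (go to 5, an L position)
n=7: W (go to 1, an L position)
n=8: W (go to 1, an L position)
n=9: W (go to 3, an L position)
n=10: W (go to 3, an L position)
n=11: W (go to 5, an L position)
n=12: W (go to 5, an L position)
n=13: W (go to 5, an L position)
n=14: L (options 13(W), 8(W), 7(W), 6(W) are all W)
n=15: W (go to 14, an L position)
n=16: L (options 15(W), 10(W), 9(W), 8(W) are all W)
n=17: W (go to 16, an L position)
n=18: L (options 17(W), 12(W), 11(W), 10(W) are all W)
n=19: W (go to 18, an L position)
n=20: W (go to 14, an L position)
n=21: W (go to 14, an L position)
n=22: W (go to 16, an L position)
n=23: W (go to 16, an L position)
n=24: W (go to 18, an L position)
n=25: W (go to 18, an L position)
n=26: W (go to 18, an L position)
n=27: L (options 26(W), 21(W), 20(W), 19(W) are all W)
n=28: W (go to 27, an L position)
n=29: L (options 28(W), 23(W), 22(W), 21(W) are all W)
n=30: W (go to 29, an L position)
n=31: L (options 30(W), 25(W), 24(W), 23(W) are all W)
n=32: W (go to 31, an L position)
n=33: W (go to 27, an L position)
n=34: W (go to 27, an L position)
n=35: W (go to 29, an L position)
n=36: W (go to 29, an L position)
Reading off the rows marked L gives the requested list; there are 9 such values of n.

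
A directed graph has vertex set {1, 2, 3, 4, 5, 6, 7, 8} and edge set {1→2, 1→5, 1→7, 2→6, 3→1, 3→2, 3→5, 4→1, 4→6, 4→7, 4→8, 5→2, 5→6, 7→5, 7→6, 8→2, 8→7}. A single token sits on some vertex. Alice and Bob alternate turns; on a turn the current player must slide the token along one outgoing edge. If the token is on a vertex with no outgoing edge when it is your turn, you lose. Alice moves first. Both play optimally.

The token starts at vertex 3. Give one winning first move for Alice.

Positions with no move are L. A position that does have a move is losing for the player to move precisely when every available move leads to a winning position for the opponent. Fill in the labels:
Every edge goes from a vertex to one that appears earlier in the order 6, 2, 5, 7, 1, 8, 4, 3, so processing vertices in that order labels each vertex after all of its successors.
6: no outgoing edge → L
2: reaches L-position 6 → W
5: reaches L-position 6 → W
7: reaches L-position 6 → W
1: only reaches 7(W), 5(W), 2(W), all W → L
8: only reaches 7(W), 2(W), all W → L
4: reaches L-position 8 → W
3: reaches L-position 1 → W
From 3, the L positions reachable in one move are: 1.

Move to 1.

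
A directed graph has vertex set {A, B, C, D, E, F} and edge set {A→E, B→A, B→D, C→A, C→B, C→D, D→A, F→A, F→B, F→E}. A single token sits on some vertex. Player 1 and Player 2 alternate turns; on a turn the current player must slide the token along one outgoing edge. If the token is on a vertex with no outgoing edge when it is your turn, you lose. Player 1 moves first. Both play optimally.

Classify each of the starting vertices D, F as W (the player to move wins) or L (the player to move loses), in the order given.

Use the standard recursion: the mover loses at a terminal position; elsewhere, the mover wins exactly when some move hands the opponent an L position.
Every edge goes from a vertex to one that appears earlier in the order E, A, D, B, F, C, so processing vertices in that order labels each vertex after all of its successors.
E: no outgoing edge → L
A: reaches L-position E → W
D: only reaches A(W), which is W → L
B: reaches L-position D → W
F: reaches L-position E → W
C: reaches L-position D → W

D: L, F: W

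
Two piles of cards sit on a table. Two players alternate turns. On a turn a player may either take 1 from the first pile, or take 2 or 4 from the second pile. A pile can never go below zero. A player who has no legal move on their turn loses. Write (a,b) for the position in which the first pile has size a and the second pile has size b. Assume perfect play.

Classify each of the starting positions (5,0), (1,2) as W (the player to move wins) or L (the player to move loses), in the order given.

(5,0): W, (1,2): L

Classify positions by backward induction: terminal positions (no move available) are L. From any other position, the mover wins iff some move reaches an L.
No move ever increases a pile, so every position that can arise here has a ≤ 5 and b ≤ 2; it is enough to label the cells with 0 ≤ a ≤ 5 and 0 ≤ b ≤ 2.
Every move lowers a or b (never raises either), so fill the grid row by row in increasing a, and left to right within a row: each cell's successors are then already labelled.
      b=0  b=1  b=2
a=0:    L    L    W
a=1:    W    W    L
a=2:    L    L    W
a=3:    W    W    L
a=4:    L    L    W
a=5:    W    W    L
Cells with no legal move (terminal, hence L): (0,0), (0,1).
The remaining L cells, each justified by listing all of its moves:
(1,2): moves to (0,2)(W), (1,0)(W); every one is W ⇒ L
(2,0): the only move is to (1,0)(W), a W ⇒ L
(2,1): the only move is to (1,1)(W), a W ⇒ L
(3,2): moves to (2,2)(W), (3,0)(W); every one is W ⇒ L
(4,0): the only move is to (3,0)(W), a W ⇒ L
(4,1): the only move is to (3,1)(W), a W ⇒ L
(5,2): moves to (4,2)(W), (5,0)(W); every one is W ⇒ L
Every other cell has at least one move into one of the L cells above, so it is W.
(5,0): the move to (4,0) reaches an L cell, so W
(1,2): one of the L cells justified above, so L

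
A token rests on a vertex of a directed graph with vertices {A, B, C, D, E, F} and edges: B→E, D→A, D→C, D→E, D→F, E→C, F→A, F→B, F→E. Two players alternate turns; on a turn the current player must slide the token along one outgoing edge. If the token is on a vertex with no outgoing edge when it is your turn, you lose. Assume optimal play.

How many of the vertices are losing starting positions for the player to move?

Build the W/L table. Terminal = L. A non-terminal position is W if it has a move to some L; otherwise it is L.
Every edge goes from a vertex to one that appears earlier in the order A, C, E, B, F, D, so processing vertices in that order labels each vertex after all of its successors.
A: no outgoing edge → L
C: no outgoing edge → L
E: →C(L), so W
B: →E(W) only, which is W, so L
F: →B(L), so W
D: →C(L), so W
The L vertices are A, B, C; that is 3 in all.

3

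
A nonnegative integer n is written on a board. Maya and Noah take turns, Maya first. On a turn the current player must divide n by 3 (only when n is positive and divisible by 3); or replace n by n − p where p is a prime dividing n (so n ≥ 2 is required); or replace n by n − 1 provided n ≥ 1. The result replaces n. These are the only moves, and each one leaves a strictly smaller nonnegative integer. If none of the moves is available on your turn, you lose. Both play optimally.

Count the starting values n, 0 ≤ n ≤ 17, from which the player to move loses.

4

Label each position W (a win for the player to move) or L (a loss). A position with no legal move is L; any other position is W exactly when some move reaches an L, and L when every move reaches a W.
n=0: no move → L
n=1: W (go to 0, an L position)
n=2: W (go to 0, an L position)
n=3: W (go to 0, an L position)
n=4: L (options 2(W), 3(W) are all W)
n=5: W (go to 0, an L position)
n=6: W (go to 4, an L position)
n=7: W (go to 0, an L position)
n=8: L (options 6(W), 7(W) are all W)
n=9: W (go to 8, an L position)
n=10: W (go to 8, an L position)
n=11: W (go to 0, an L position)
n=12: W (go to 4, an L position)
n=13: W (go to 0, an L position)
n=14: L (options 7(W), 12(W), 13(W) are all W)
n=15: W (go to 14, an L position)
n=16: W (go to 14, an L position)
n=17: W (go to 0, an L position)
L entries with 0 ≤ n ≤ 17: n = 0, 4, 8, 14; that makes 4.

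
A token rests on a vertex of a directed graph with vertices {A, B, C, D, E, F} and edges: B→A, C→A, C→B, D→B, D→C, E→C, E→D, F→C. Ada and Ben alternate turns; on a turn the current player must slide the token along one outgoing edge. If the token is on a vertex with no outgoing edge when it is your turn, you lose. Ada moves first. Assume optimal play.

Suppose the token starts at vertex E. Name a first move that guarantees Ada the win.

Move to D.

Label each position W (a win for the player to move) or L (a loss). A position with no legal move is L; any other position is W exactly when some move reaches an L, and L when every move reaches a W.
Every edge goes from a vertex to one that appears earlier in the order A, B, C, D, F, E, so processing vertices in that order labels each vertex after all of its successors.
A: no outgoing edge → L
B: W (go to A, an L position)
C: W (go to A, an L position)
D: L (options C(W), B(W) are all W)
F: L (sole option C(W) is W)
E: W (go to D, an L position)
From E, the L positions reachable in one move are: D.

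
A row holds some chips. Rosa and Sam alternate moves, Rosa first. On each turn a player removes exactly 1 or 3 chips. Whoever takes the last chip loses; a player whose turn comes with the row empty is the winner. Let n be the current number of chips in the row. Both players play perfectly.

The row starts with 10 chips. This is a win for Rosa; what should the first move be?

Remove 1, leaving 9.

Work bottom-up. With no move the player to move wins. Otherwise the position is W if at least one move leads to an L position for the opponent, and L if every move leads to a W.
n=0: no move; the opponent has just taken the last chip and therefore loses → W
n=1: the only move is to 0(W), a W ⇒ L
n=2: can move to 1, which is L ⇒ W
n=3: moves to 2(W), 0(W); every one is W ⇒ L
n=4: can move to 3, which is L ⇒ W
n=5: moves to 4(W), 2(W); every one is W ⇒ L
n=6: can move to 5, which is L ⇒ W
n=7: moves to 6(W), 4(W); every one is W ⇒ L
n=8: can move to 7, which is L ⇒ W
n=9: moves to 8(W), 6(W); every one is W ⇒ L
n=10: can move to 9, which is L ⇒ W
From 10, the L positions reachable in one move are: 9, 7. Any move reaching one of these is winning.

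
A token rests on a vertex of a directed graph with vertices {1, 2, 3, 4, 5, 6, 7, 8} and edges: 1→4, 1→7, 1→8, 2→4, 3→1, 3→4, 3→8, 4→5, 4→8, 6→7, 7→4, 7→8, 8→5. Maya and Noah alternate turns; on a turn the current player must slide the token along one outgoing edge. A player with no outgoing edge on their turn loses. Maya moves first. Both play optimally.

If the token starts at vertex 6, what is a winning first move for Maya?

Compute win/loss labels from the base case upward. A position with no move is L. Any other position is W if it can reach an L in one move, else L.
Every edge goes from a vertex to one that appears earlier in the order 5, 8, 4, 7, 1, 6, 3, 2, so processing vertices in that order labels each vertex after all of its successors.
5: no outgoing edge → L
8: can move to 5, which is L ⇒ W
4: can move to 5, which is L ⇒ W
7: moves to 4(W), 8(W); every one is W ⇒ L
1: can move to 7, which is L ⇒ W
6: can move to 7, which is L ⇒ W
3: moves to 1(W), 4(W), 8(W); every one is W ⇒ L
2: the only move is to 4(W), a W ⇒ L
From 6, the L positions reachable in one move are: 7.

Move to 7.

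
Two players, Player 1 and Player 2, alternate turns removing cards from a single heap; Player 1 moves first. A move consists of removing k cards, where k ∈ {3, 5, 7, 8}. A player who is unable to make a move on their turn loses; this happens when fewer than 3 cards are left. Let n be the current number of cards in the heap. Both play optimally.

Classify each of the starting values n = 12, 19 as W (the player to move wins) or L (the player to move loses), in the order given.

12: L, 19: W

Classify positions by backward induction: terminal positions (no move available) are L. From any other position, the mover wins iff some move reaches an L.
n=0: no move → L
n=1: no move → L
n=2: no move → L
n=3: →0(L), so W
n=4: →1(L), so W
n=5: →2(L), so W
n=6: →1(L), so W
n=7: →2(L), so W
n=8: →1(L), so W
n=9: →2(L), so W
n=10: →2(L), so W
n=11: →8(W), 6(W), 4(W), 3(W) — all W, so L
n=12: →9(W), 7(W), 5(W), 4(W) — all W, so L
n=13: →10(W), 8(W), 6(W), 5(W) — all W, so L
n=14: →11(L), so W
n=15: →12(L), so W
n=16: →13(L), so W
n=17: →12(L), so W
n=18: →13(L), so W
n=19: →12(L), so W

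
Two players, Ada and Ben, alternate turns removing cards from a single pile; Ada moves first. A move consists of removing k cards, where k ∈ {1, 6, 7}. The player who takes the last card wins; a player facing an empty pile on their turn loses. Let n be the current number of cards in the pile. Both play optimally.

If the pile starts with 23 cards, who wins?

Ada wins.

Build the W/L table. Terminal = L. A non-terminal position is W if it has a move to some L; otherwise it is L.
n=0: no move → L
n=1: can move to 0, which is L ⇒ W
n=2: the only move is to 1(W), a W ⇒ L
n=3: can move to 2, which is L ⇒ W
n=4: the only move is to 3(W), a W ⇒ L
n=5: can move to 4, which is L ⇒ W
n=6: can move to 0, which is L ⇒ W
n=7: can move to 0, which is L ⇒ W
n=8: can move to 2, which is L ⇒ W
n=9: can move to 2, which is L ⇒ W
n=10: can move to 4, which is L ⇒ W
n=11: can move to 4, which is L ⇒ W
n=12: moves to 11(W), 6(W), 5(W); every one is W ⇒ L
n=13: can move to 12, which is L ⇒ W
n=14: moves to 13(W), 8(W), 7(W); every one is W ⇒ L
n=15: can move to 14, which is L ⇒ W
n=16: moves to 15(W), 10(W), 9(W); every one is W ⇒ L
n=17: can move to 16, which is L ⇒ W
n=18: can move to 12, which is L ⇒ W
n=19: can move to 12, which is L ⇒ W
n=20: can move to 14, which is L ⇒ W
n=21: can move to 14, which is L ⇒ W
n=22: can move to 16, which is L ⇒ W
n=23: can move to 16, which is L ⇒ W
The starting position 23 is W: Ada should remove 7, leaving 16, handing over an L position.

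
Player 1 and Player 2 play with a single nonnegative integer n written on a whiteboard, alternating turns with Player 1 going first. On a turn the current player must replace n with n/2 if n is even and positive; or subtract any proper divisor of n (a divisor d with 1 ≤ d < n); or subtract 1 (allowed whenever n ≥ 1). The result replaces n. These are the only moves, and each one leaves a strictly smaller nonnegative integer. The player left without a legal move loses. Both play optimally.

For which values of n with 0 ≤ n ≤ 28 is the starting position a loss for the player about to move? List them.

0, 2, 5, 7, 9, 11, 13, 15, 17, 19, 21, 23, 25, 27

Build the W/L table. Terminal = L. A non-terminal position is W if it has a move to some L; otherwise it is L.
n=0: no move → L
n=1: →0(L), so W
n=2: →1(W) only, which is W, so L
n=3: →2(L), so W
n=4: →2(L), so W
n=5: →4(W) only, which is W, so L
n=6: →5(L), so W
n=7: →6(W) only, which is W, so L
n=8: →7(L), so W
n=9: →6(W), 8(W) — all W, so L
n=10: →5(L), so W
n=11: →10(W) only, which is W, so L
n=12: →9(L), so W
n=13: →12(W) only, which is W, so L
n=14: →7(L), so W
n=15: →10(W), 12(W), 14(W) — all W, so L
n=16: →15(L), so W
n=17: →16(W) only, which is W, so L
n=18: →9(L), so W
n=19: →18(W) only, which is W, so L
n=20: →15(L), so W
n=21: →14(W), 18(W), 20(W) — all W, so L
n=22: →11(L), so W
n=23: →22(W) only, which is W, so L
n=24: →21(L), so W
n=25: →20(W), 24(W) — all W, so L
n=26: →13(L), so W
n=27: →18(W), 24(W), 26(W) — all W, so L
n=28: →21(L), so W
Reading off the rows marked L gives the requested list; there are 14 such values of n.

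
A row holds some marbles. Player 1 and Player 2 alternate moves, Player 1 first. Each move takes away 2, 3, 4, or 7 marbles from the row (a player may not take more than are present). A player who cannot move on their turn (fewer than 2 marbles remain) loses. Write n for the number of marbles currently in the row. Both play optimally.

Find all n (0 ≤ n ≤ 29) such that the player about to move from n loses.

Classify positions by backward induction: terminal positions (no move available) are L. From any other position, the mover wins iff some move reaches an L.
n=0: no move → L
n=1: no move → L
n=2: can move to 0, which is L ⇒ W
n=3: can move to 1, which is L ⇒ W
n=4: can move to 1, which is L ⇒ W
n=5: can move to 1, which is L ⇒ W
n=6: moves to 4(W), 3(W), 2(W); every one is W ⇒ L
n=7: can move to 0, which is L ⇒ W
n=8: can move to 6, which is L ⇒ W
n=9: can move to 6, which is L ⇒ W
n=10: can move to 6, which is L ⇒ W
n=11: moves to 9(W), 8(W), 7(W), 4(W); every one is W ⇒ L
n=12: moves to 10(W), 9(W), 8(W), 5(W); every one is W ⇒ L
n=13: can move to 11, which is L ⇒ W
n=14: can move to 12, which is L ⇒ W
n=15: can move to 12, which is L ⇒ W
n=16: can move to 12, which is L ⇒ W
n=17: moves to 15(W), 14(W), 13(W), 10(W); every one is W ⇒ L
n=18: can move to 11, which is L ⇒ W
n=19: can move to 17, which is L ⇒ W
n=20: can move to 17, which is L ⇒ W
n=21: can move to 17, which is L ⇒ W
n=22: moves to 20(W), 19(W), 18(W), 15(W); every one is W ⇒ L
n=23: moves to 21(W), 20(W), 19(W), 16(W); every one is W ⇒ L
n=24: can move to 22, which is L ⇒ W
n=25: can move to 23, which is L ⇒ W
n=26: can move to 23, which is L ⇒ W
n=27: can move to 23, which is L ⇒ W
n=28: moves to 26(W), 25(W), 24(W), 21(W); every one is W ⇒ L
n=29: can move to 22, which is L ⇒ W
The losing starting values of n are exactly the entries labelled L in this table (9 of them).

0, 1, 6, 11, 12, 17, 22, 23, 28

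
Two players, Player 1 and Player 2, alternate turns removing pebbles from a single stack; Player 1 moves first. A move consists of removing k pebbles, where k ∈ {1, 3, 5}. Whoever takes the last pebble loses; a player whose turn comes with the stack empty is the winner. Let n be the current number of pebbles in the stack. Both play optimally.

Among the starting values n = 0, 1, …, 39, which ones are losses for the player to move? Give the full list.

Use the standard recursion: the mover wins at a terminal position; elsewhere, the mover wins exactly when some move hands the opponent an L position.
n=0: no move; the opponent has just taken the last pebble and therefore loses → W
n=1: the only move is to 0(W), a W ⇒ L
n=2: can move to 1, which is L ⇒ W
n=3: moves to 2(W), 0(W); every one is W ⇒ L
n=4: can move to 3, which is L ⇒ W
n=5: moves to 4(W), 2(W), 0(W); every one is W ⇒ L
n=6: can move to 5, which is L ⇒ W
n=7: moves to 6(W), 4(W), 2(W); every one is W ⇒ L
n=8: can move to 7, which is L ⇒ W
n=9: moves to 8(W), 6(W), 4(W); every one is W ⇒ L
n=10: can move to 9, which is L ⇒ W
n=11: moves to 10(W), 8(W), 6(W); every one is W ⇒ L
n=12: can move to 11, which is L ⇒ W
n=13: moves to 12(W), 10(W), 8(W); every one is W ⇒ L
n=14: can move to 13, which is L ⇒ W
n=15: moves to 14(W), 12(W), 10(W); every one is W ⇒ L
n=16: can move to 15, which is L ⇒ W
n=17: moves to 16(W), 14(W), 12(W); every one is W ⇒ L
n=18: can move to 17, which is L ⇒ W
n=19: moves to 18(W), 16(W), 14(W); every one is W ⇒ L
n=20: can move to 19, which is L ⇒ W
n=21: moves to 20(W), 18(W), 16(W); every one is W ⇒ L
n=22: can move to 21, which is L ⇒ W
n=23: moves to 22(W), 20(W), 18(W); every one is W ⇒ L
n=24: can move to 23, which is L ⇒ W
n=25: moves to 24(W), 22(W), 20(W); every one is W ⇒ L
n=26: can move to 25, which is L ⇒ W
n=27: moves to 26(W), 24(W), 22(W); every one is W ⇒ L
n=28: can move to 27, which is L ⇒ W
n=29: moves to 28(W), 26(W), 24(W); every one is W ⇒ L
n=30: can move to 29, which is L ⇒ W
n=31: moves to 30(W), 28(W), 26(W); every one is W ⇒ L
n=32: can move to 31, which is L ⇒ W
n=33: moves to 32(W), 30(W), 28(W); every one is W ⇒ L
n=34: can move to 33, which is L ⇒ W
n=35: moves to 34(W), 32(W), 30(W); every one is W ⇒ L
n=36: can move to 35, which is L ⇒ W
n=37: moves to 36(W), 34(W), 32(W); every one is W ⇒ L
n=38: can move to 37, which is L ⇒ W
n=39: moves to 38(W), 36(W), 34(W); every one is W ⇒ L
The losing starting values of n are exactly the entries labelled L in this table (20 of them).

1, 3, 5, 7, 9, 11, 13, 15, 17, 19, 21, 23, 25, 27, 29, 31, 33, 35, 37, 39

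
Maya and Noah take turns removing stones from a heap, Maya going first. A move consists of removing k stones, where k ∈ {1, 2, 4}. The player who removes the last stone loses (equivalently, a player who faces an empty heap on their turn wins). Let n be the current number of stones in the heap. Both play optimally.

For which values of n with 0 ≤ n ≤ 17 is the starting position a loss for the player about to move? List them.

Use the standard recursion: the mover wins at a terminal position; elsewhere, the mover wins exactly when some move hands the opponent an L position.
n=0: no move; the opponent has just taken the last stone and therefore loses → W
n=1: only reaches 0(W), which is W → L
n=2: reaches L-position 1 → W
n=3: reaches L-position 1 → W
n=4: only reaches 3(W), 2(W), 0(W), all W → L
n=5: reaches L-position 4 → W
n=6: reaches L-position 4 → W
n=7: only reaches 6(W), 5(W), 3(W), all W → L
n=8: reaches L-position 7 → W
n=9: reaches L-position 7 → W
n=10: only reaches 9(W), 8(W), 6(W), all W → L
n=11: reaches L-position 10 → W
n=12: reaches L-position 10 → W
n=13: only reaches 12(W), 11(W), 9(W), all W → L
n=14: reaches L-position 13 → W
n=15: reaches L-position 13 → W
n=16: only reaches 15(W), 14(W), 12(W), all W → L
n=17: reaches L-position 16 → W
The losing starting values of n are exactly the entries labelled L in this table (6 of them).

1, 4, 7, 10, 13, 16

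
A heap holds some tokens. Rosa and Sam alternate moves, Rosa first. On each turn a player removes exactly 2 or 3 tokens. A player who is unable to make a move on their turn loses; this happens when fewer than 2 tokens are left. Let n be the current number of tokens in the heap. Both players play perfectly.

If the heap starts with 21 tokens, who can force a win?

Sam wins.

Classify positions by backward induction: terminal positions (no move available) are L. From any other position, the mover wins iff some move reaches an L.
n=0: no move → L
n=1: no move → L
n=2: W (go to 0, an L position)
n=3: W (go to 1, an L position)
n=4: W (go to 1, an L position)
n=5: L (options 3(W), 2(W) are all W)
n=6: L (options 4(W), 3(W) are all W)
n=7: W (go to 5, an L position)
n=8: W (go to 6, an L position)
n=9: W (go to 6, an L position)
n=10: L (options 8(W), 7(W) are all W)
n=11: L (options 9(W), 8(W) are all W)
n=12: W (go to 10, an L position)
n=13: W (go to 11, an L position)
n=14: W (go to 11, an L position)
n=15: L (options 13(W), 12(W) are all W)
n=16: L (options 14(W), 13(W) are all W)
n=17: W (go to 15, an L position)
n=18: W (go to 16, an L position)
n=19: W (go to 16, an L position)
n=20: L (options 18(W), 17(W) are all W)
n=21: L (options 19(W), 18(W) are all W)
Every move from 21 reaches a W position, so the mover loses.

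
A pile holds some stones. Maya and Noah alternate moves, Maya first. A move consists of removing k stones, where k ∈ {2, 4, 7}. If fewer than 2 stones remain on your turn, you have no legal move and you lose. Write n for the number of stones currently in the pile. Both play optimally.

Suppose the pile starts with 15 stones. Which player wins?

Noah wins.

Classify positions by backward induction: terminal positions (no move available) are L. From any other position, the mover wins iff some move reaches an L.
n=0: no move → L
n=1: no move → L
n=2: →0(L), so W
n=3: →1(L), so W
n=4: →0(L), so W
n=5: →1(L), so W
n=6: →4(W), 2(W) — all W, so L
n=7: →0(L), so W
n=8: →6(L), so W
n=9: →7(W), 5(W), 2(W) — all W, so L
n=10: →6(L), so W
n=11: →9(L), so W
n=12: →10(W), 8(W), 5(W) — all W, so L
n=13: →9(L), so W
n=14: →12(L), so W
n=15: →13(W), 11(W), 8(W) — all W, so L
The starting position 15 is L: whatever Maya does, the opponent receives a W position.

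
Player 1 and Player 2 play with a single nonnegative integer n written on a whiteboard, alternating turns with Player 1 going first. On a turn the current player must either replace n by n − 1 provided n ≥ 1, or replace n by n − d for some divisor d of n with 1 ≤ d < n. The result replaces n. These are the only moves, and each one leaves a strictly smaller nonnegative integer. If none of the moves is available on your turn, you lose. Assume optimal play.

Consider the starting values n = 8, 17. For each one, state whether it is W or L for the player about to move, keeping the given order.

Use the standard recursion: the mover loses at a terminal position; elsewhere, the mover wins exactly when some move hands the opponent an L position.
n=0: no move → L
n=1: →0(L), so W
n=2: →1(W) only, which is W, so L
n=3: →2(L), so W
n=4: →2(L), so W
n=5: →4(W) only, which is W, so L
n=6: →5(L), so W
n=7: →6(W) only, which is W, so L
n=8: →7(L), so W
n=9: →6(W), 8(W) — all W, so L
n=10: →5(L), so W
n=11: →10(W) only, which is W, so L
n=12: →9(L), so W
n=13: →12(W) only, which is W, so L
n=14: →7(L), so W
n=15: →10(W), 12(W), 14(W) — all W, so L
n=16: →15(L), so W
n=17: →16(W) only, which is W, so L

8: W, 17: L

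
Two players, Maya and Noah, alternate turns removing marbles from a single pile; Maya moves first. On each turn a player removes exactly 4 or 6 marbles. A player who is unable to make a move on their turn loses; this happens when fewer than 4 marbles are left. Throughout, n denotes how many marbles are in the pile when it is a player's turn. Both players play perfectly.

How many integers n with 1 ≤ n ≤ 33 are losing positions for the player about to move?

Positions with no move are L. A position that does have a move is losing for the player to move precisely when every available move leads to a winning position for the opponent. Fill in the labels:
n=0: no move → L
n=1: no move → L
n=2: no move → L
n=3: no move → L
n=4: can move to 0, which is L ⇒ W
n=5: can move to 1, which is L ⇒ W
n=6: can move to 2, which is L ⇒ W
n=7: can move to 3, which is L ⇒ W
n=8: can move to 2, which is L ⇒ W
n=9: can move to 3, which is L ⇒ W
n=10: moves to 6(W), 4(W); every one is W ⇒ L
n=11: moves to 7(W), 5(W); every one is W ⇒ L
n=12: moves to 8(W), 6(W); every one is W ⇒ L
n=13: moves to 9(W), 7(W); every one is W ⇒ L
n=14: can move to 10, which is L ⇒ W
n=15: can move to 11, which is L ⇒ W
n=16: can move to 12, which is L ⇒ W
n=17: can move to 13, which is L ⇒ W
n=18: can move to 12, which is L ⇒ W
n=19: can move to 13, which is L ⇒ W
n=20: moves to 16(W), 14(W); every one is W ⇒ L
n=21: moves to 17(W), 15(W); every one is W ⇒ L
n=22: moves to 18(W), 16(W); every one is W ⇒ L
n=23: moves to 19(W), 17(W); every one is W ⇒ L
n=24: can move to 20, which is L ⇒ W
n=25: can move to 21, which is L ⇒ W
n=26: can move to 22, which is L ⇒ W
n=27: can move to 23, which is L ⇒ W
n=28: can move to 22, which is L ⇒ W
n=29: can move to 23, which is L ⇒ W
n=30: moves to 26(W), 24(W); every one is W ⇒ L
n=31: moves to 27(W), 25(W); every one is W ⇒ L
n=32: moves to 28(W), 26(W); every one is W ⇒ L
n=33: moves to 29(W), 27(W); every one is W ⇒ L
L entries with 1 ≤ n ≤ 33 (n=0 is outside the asked range and is not counted): n = 1, 2, 3, 10, 11, 12, 13, 20, 21, 22, 23, 30, 31, 32, 33; that makes 15.

15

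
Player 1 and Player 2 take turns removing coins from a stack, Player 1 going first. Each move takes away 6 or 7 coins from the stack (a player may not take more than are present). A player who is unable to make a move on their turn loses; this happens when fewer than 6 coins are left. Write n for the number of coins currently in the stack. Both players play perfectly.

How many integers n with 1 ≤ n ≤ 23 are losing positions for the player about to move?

Work bottom-up. With no move the player to move loses. Otherwise the position is W if at least one move leads to an L position for the opponent, and L if every move leads to a W.
n=0: no move → L
n=1: no move → L
n=2: no move → L
n=3: no move → L
n=4: no move → L
n=5: no move → L
n=6: →0(L), so W
n=7: →1(L), so W
n=8: →2(L), so W
n=9: →3(L), so W
n=10: →4(L), so W
n=11: →5(L), so W
n=12: →5(L), so W
n=13: →7(W), 6(W) — all W, so L
n=14: →8(W), 7(W) — all W, so L
n=15: →9(W), 8(W) — all W, so L
n=16: →10(W), 9(W) — all W, so L
n=17: →11(W), 10(W) — all W, so L
n=18: →12(W), 11(W) — all W, so L
n=19: →13(L), so W
n=20: →14(L), so W
n=21: →15(L), so W
n=22: →16(L), so W
n=23: →17(L), so W
L entries with 1 ≤ n ≤ 23 (n=0 is outside the asked range and is not counted): n = 1, 2, 3, 4, 5, 13, 14, 15, 16, 17, 18; that makes 11.

11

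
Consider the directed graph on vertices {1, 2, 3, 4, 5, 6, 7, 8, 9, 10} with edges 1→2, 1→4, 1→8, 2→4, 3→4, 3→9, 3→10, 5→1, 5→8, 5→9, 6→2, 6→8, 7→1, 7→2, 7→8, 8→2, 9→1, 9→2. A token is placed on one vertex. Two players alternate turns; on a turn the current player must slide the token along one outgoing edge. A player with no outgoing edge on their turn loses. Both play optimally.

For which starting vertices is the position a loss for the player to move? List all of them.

Build the W/L table. Terminal = L. A non-terminal position is W if it has a move to some L; otherwise it is L.
Every edge goes from a vertex to one that appears earlier in the order 4, 10, 2, 8, 1, 7, 6, 9, 3, 5, so processing vertices in that order labels each vertex after all of its successors.
4: no outgoing edge → L
10: no outgoing edge → L
2: W (go to 4, an L position)
8: L (sole option 2(W) is W)
1: W (go to 8, an L position)
7: W (go to 8, an L position)
6: W (go to 8, an L position)
9: L (options 1(W), 2(W) are all W)
3: W (go to 9, an L position)
5: W (go to 9, an L position)
The losing starting vertices are exactly the entries labelled L in this table (4 of them).

4, 8, 9, 10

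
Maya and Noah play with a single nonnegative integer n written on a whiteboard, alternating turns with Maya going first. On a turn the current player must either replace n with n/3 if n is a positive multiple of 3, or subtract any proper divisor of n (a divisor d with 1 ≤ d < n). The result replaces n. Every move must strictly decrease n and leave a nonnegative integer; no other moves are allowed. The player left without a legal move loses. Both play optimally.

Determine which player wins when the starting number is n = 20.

Positions with no move are L. A position that does have a move is losing for the player to move precisely when every available move leads to a winning position for the opponent. Fill in the labels:
n=0: no move → L
n=1: no move → L
n=2: can move to 1, which is L ⇒ W
n=3: can move to 1, which is L ⇒ W
n=4: moves to 2(W), 3(W); every one is W ⇒ L
n=5: can move to 4, which is L ⇒ W
n=6: can move to 4, which is L ⇒ W
n=7: the only move is to 6(W), a W ⇒ L
n=8: can move to 4, which is L ⇒ W
n=9: moves to 3(W), 6(W), 8(W); every one is W ⇒ L
n=10: can move to 9, which is L ⇒ W
n=11: the only move is to 10(W), a W ⇒ L
n=12: can move to 4, which is L ⇒ W
n=13: the only move is to 12(W), a W ⇒ L
n=14: can move to 7, which is L ⇒ W
n=15: moves to 5(W), 10(W), 12(W), 14(W); every one is W ⇒ L
n=16: can move to 15, which is L ⇒ W
n=17: the only move is to 16(W), a W ⇒ L
n=18: can move to 9, which is L ⇒ W
n=19: the only move is to 18(W), a W ⇒ L
n=20: can move to 15, which is L ⇒ W
From 20 Maya can move to 15, reaching an L position.

Maya wins.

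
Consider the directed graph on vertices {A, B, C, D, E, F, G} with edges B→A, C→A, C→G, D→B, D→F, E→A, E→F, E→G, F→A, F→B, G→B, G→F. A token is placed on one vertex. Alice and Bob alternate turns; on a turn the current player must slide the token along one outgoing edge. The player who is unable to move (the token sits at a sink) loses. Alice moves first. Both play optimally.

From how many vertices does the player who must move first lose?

Use the standard recursion: the mover loses at a terminal position; elsewhere, the mover wins exactly when some move hands the opponent an L position.
Every edge goes from a vertex to one that appears earlier in the order A, B, F, D, G, C, E, so processing vertices in that order labels each vertex after all of its successors.
A: no outgoing edge → L
B: W (go to A, an L position)
F: W (go to A, an L position)
D: L (options F(W), B(W) are all W)
G: L (options F(W), B(W) are all W)
C: W (go to G, an L position)
E: W (go to G, an L position)
The L vertices are A, D, G; that is 3 in all.

3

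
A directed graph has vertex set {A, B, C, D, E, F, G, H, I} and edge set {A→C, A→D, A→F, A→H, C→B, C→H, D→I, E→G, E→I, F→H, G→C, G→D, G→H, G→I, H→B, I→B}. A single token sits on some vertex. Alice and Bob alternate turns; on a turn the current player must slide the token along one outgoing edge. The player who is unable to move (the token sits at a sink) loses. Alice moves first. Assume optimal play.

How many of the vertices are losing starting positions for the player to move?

4

Work bottom-up. With no move the player to move loses. Otherwise the position is W if at least one move leads to an L position for the opponent, and L if every move leads to a W.
Every edge goes from a vertex to one that appears earlier in the order B, I, H, D, F, C, G, A, E, so processing vertices in that order labels each vertex after all of its successors.
B: no outgoing edge → L
I: can move to B, which is L ⇒ W
H: can move to B, which is L ⇒ W
D: the only move is to I(W), a W ⇒ L
F: the only move is to H(W), a W ⇒ L
C: can move to B, which is L ⇒ W
G: can move to D, which is L ⇒ W
A: can move to F, which is L ⇒ W
E: moves to G(W), I(W); every one is W ⇒ L
The L vertices are B, D, E, F; that is 4 in all.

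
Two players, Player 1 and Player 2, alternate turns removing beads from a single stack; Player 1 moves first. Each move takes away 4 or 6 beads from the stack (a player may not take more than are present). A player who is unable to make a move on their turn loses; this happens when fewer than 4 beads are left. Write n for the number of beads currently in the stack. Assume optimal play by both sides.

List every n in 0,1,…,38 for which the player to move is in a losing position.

0, 1, 2, 3, 10, 11, 12, 13, 20, 21, 22, 23, 30, 31, 32, 33

Label each position W (a win for the player to move) or L (a loss). A position with no legal move is L; any other position is W exactly when some move reaches an L, and L when every move reaches a W.
n=0: no move → L
n=1: no move → L
n=2: no move → L
n=3: no move → L
n=4: W (go to 0, an L position)
n=5: W (go to 1, an L position)
n=6: W (go to 2, an L position)
n=7: W (go to 3, an L position)
n=8: W (go to 2, an L position)
n=9: W (go to 3, an L position)
n=10: L (options 6(W), 4(W) are all W)
n=11: L (options 7(W), 5(W) are all W)
n=12: L (options 8(W), 6(W) are all W)
n=13: L (options 9(W), 7(W) are all W)
n=14: W (go to 10, an L position)
n=15: W (go to 11, an L position)
n=16: W (go to 12, an L position)
n=17: W (go to 13, an L position)
n=18: W (go to 12, an L position)
n=19: W (go to 13, an L position)
n=20: L (options 16(W), 14(W) are all W)
n=21: L (options 17(W), 15(W) are all W)
n=22: L (options 18(W), 16(W) are all W)
n=23: L (options 19(W), 17(W) are all W)
n=24: W (go to 20, an L position)
n=25: W (go to 21, an L position)
n=26: W (go to 22, an L position)
n=27: W (go to 23, an L position)
n=28: W (go to 22, an L position)
n=29: W (go to 23, an L position)
n=30: L (options 26(W), 24(W) are all W)
n=31: L (options 27(W), 25(W) are all W)
n=32: L (options 28(W), 26(W) are all W)
n=33: L (options 29(W), 27(W) are all W)
n=34: W (go to 30, an L position)
n=35: W (go to 31, an L position)
n=36: W (go to 32, an L position)
n=37: W (go to 33, an L position)
n=38: W (go to 32, an L position)
Reading off the rows marked L gives the requested list; there are 16 such values of n.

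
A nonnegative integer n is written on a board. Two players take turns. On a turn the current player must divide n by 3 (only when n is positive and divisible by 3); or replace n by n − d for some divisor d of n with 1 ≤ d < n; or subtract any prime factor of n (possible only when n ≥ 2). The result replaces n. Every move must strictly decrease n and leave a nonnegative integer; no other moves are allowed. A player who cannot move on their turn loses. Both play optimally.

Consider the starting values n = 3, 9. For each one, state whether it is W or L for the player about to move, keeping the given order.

3: W, 9: L

Classify positions by backward induction: terminal positions (no move available) are L. From any other position, the mover wins iff some move reaches an L.
n=0: no move → L
n=1: no move → L
n=2: →0(L), so W
n=3: →0(L), so W
n=4: →2(W), 3(W) — all W, so L
n=5: →0(L), so W
n=6: →4(L), so W
n=7: →0(L), so W
n=8: →4(L), so W
n=9: →3(W), 6(W), 8(W) — all W, so L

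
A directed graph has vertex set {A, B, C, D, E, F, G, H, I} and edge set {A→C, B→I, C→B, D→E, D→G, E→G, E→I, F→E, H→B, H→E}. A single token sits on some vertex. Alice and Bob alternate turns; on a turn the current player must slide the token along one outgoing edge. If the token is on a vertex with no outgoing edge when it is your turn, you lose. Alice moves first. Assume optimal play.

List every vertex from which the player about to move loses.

Compute win/loss labels from the base case upward. A position with no move is L. Any other position is W if it can reach an L in one move, else L.
Every edge goes from a vertex to one that appears earlier in the order I, G, E, D, B, C, A, F, H, so processing vertices in that order labels each vertex after all of its successors.
I: no outgoing edge → L
G: no outgoing edge → L
E: can move to G, which is L ⇒ W
D: can move to G, which is L ⇒ W
B: can move to I, which is L ⇒ W
C: the only move is to B(W), a W ⇒ L
A: can move to C, which is L ⇒ W
F: the only move is to E(W), a W ⇒ L
H: moves to B(W), E(W); every one is W ⇒ L
Reading off the rows marked L gives the requested list; there are 5 such vertices.

C, F, G, H, I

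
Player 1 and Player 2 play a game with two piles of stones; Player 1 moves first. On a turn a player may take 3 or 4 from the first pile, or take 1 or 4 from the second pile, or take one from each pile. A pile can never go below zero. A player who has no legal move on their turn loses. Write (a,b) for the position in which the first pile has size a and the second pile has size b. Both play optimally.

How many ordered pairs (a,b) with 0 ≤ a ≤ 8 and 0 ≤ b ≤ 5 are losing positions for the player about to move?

Work bottom-up. With no move the player to move loses. Otherwise the position is W if at least one move leads to an L position for the opponent, and L if every move leads to a W.
Every move lowers a or b (never raises either), so fill the grid row by row in increasing a, and left to right within a row: each cell's successors are then already labelled.
      b=0  b=1  b=2  b=3  b=4  b=5
a=0:    L    W    L    W    W    L
a=1:    L    W    L    W    W    L
a=2:    L    W    L    W    W    L
a=3:    W    W    W    W    L    W
a=4:    W    L    W    L    W    W
a=5:    W    L    W    L    W    W
a=6:    W    L    W    L    W    W
a=7:    L    W    W    W    W    L
a=8:    L    W    L    W    W    L
Cells with no legal move (terminal, hence L): (0,0), (1,0), (2,0).
The remaining L cells, each justified by listing all of its moves:
(0,2): L (sole option (0,1)(W) is W)
(0,5): L (options (0,4)(W), (0,1)(W) are all W)
(1,2): L (options (1,1)(W), (0,1)(W) are all W)
(1,5): L (options (1,4)(W), (1,1)(W), (0,4)(W) are all W)
(2,2): L (options (2,1)(W), (1,1)(W) are all W)
(2,5): L (options (2,4)(W), (2,1)(W), (1,4)(W) are all W)
(3,4): L (options (0,4)(W), (3,3)(W), (3,0)(W), (2,3)(W) are all W)
(4,1): L (options (1,1)(W), (0,1)(W), (4,0)(W), (3,0)(W) are all W)
(4,3): L (options (1,3)(W), (0,3)(W), (4,2)(W), (3,2)(W) are all W)
(5,1): L (options (2,1)(W), (1,1)(W), (5,0)(W), (4,0)(W) are all W)
(5,3): L (options (2,3)(W), (1,3)(W), (5,2)(W), (4,2)(W) are all W)
(6,1): L (options (3,1)(W), (2,1)(W), (6,0)(W), (5,0)(W) are all W)
(6,3): L (options (3,3)(W), (2,3)(W), (6,2)(W), (5,2)(W) are all W)
(7,0): L (options (4,0)(W), (3,0)(W) are all W)
(7,5): L (options (4,5)(W), (3,5)(W), (7,4)(W), (7,1)(W), (6,4)(W) are all W)
(8,0): L (options (5,0)(W), (4,0)(W) are all W)
(8,2): L (options (5,2)(W), (4,2)(W), (8,1)(W), (7,1)(W) are all W)
(8,5): L (options (5,5)(W), (4,5)(W), (8,4)(W), (8,1)(W), (7,4)(W) are all W)
Every other cell has at least one move into one of the L cells above, so it is W.
L cells per row: a=0: 3, a=1: 3, a=2: 3, a=3: 1, a=4: 2, a=5: 2, a=6: 2, a=7: 2, a=8: 3; total 21.

21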